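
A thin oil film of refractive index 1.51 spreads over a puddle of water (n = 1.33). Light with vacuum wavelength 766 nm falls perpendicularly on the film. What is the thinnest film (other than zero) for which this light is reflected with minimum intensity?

254 nm

Top surface (1.0 → 1.51): reflection off a higher-index medium gives a half-wave phase shift.
At the lower boundary (n = 1.51 to n = 1.33) the reflected ray undergoes no phase shift.
The two reflections differ by half a wavelength.
For minimum reflection here: 2 n t = m λ.
Minimum nonzero at m = 1: t = λ / (2 n) = 766 / (2 × 1.51) = 254 nm.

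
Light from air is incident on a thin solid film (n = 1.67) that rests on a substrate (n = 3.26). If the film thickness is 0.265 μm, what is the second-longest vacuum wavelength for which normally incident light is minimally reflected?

Ray reflecting at the top interface goes from n = 1.0 toward n = 1.67: a half-wave phase shift.
At the lower boundary (n = 1.67 to n = 3.26) the reflected ray undergoes a half-wave phase shift.
Zero or two π shifts → no net half-wave offset.
So the condition for destructive reflection is 2 n t = (m + ½) λ.
λ = 2 n t / (m + ½). The second-longest wavelength is m = 1: λ = 2 × 1.67 × 265 / 1.50 = 590 nm.

590 nm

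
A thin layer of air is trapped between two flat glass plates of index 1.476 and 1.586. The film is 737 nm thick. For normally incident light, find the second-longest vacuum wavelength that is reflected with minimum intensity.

737 nm

Top surface (1.476 → 1.0): reflection off a lower-index medium gives no phase shift.
Bottom surface (1.0 → 1.586): reflection off a higher-index medium gives a half-wave phase shift.
Exactly one π shift → a net half-wave offset.
For minimum reflection here: 2 n t = m λ.
λ = 2 n t / m. The second-longest wavelength is m = 2: λ = 2 × 1.0 × 737 / 2.00 = 737 nm.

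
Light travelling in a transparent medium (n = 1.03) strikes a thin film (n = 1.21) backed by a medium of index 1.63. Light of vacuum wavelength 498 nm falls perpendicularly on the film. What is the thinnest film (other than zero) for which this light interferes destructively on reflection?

103 nm

Ray reflecting at the top interface goes from n = 1.03 toward n = 1.21: a half-wave phase shift.
At the lower boundary (n = 1.21 to n = 1.63) the reflected ray undergoes a half-wave phase shift.
Net: no relative phase inversion (both shifts match).
With no net inversion, destructive interference in reflection requires 2 n t = (m + ½) λ.
Minimum at m = 0: t = λ / (4 n) = 498 / (4 × 1.21) = 103 nm.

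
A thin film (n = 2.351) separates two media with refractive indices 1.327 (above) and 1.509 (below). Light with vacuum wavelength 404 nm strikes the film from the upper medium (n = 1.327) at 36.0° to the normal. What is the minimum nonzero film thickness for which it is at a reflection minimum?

Top surface (1.327 → 2.351): reflection off a higher-index medium gives a half-wave phase shift.
Ray reflecting at the bottom interface goes from n = 2.351 toward n = 1.509: no phase shift.
The two reflections differ by half a wavelength.
With one net inversion, destructive interference in reflection requires 2 n t cos θ_r = m λ.
Snell's law: 1.327 sin 36.0° = 2.351 sin θ_r → sin θ_r = 0.332, cos θ_r = 0.943.
Minimum nonzero at m = 1: t = λ / (2 n cos θ_r) = 404 / (2 × 2.351 × 0.943) = 91.1 nm.

91.1 nm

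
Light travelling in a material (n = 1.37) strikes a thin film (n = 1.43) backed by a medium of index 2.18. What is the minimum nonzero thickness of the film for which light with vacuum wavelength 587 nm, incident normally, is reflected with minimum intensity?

Ray reflecting at the top interface goes from n = 1.37 toward n = 1.43: a half-wave phase shift.
Ray reflecting at the bottom interface goes from n = 1.43 toward n = 2.18: a half-wave phase shift.
The two reflections carry the same phase change, so no net offset.
With no net inversion, destructive interference in reflection requires 2 n t = (m + ½) λ.
Minimum at m = 0: t = λ / (4 n) = 587 / (4 × 1.43) = 103 nm.

103 nm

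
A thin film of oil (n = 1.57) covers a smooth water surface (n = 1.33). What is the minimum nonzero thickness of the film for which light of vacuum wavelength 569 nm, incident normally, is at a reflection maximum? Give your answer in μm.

Ray reflecting at the top interface goes from n = 1.0 toward n = 1.57: a half-wave phase shift.
Bottom surface (1.57 → 1.33): reflection off a lower-index medium gives no phase shift.
Net: one phase inversion between the two reflected rays.
With one net inversion, constructive interference in reflection requires 2 n t = (m + ½) λ.
Minimum at m = 0: t = λ / (4 n) = 569 / (4 × 1.57) = 90.6 nm.

0.0906 μm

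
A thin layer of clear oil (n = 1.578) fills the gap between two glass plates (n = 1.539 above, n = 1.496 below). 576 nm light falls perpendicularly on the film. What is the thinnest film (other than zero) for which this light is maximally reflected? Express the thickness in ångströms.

913 Å

Top surface (1.539 → 1.578): reflection off a higher-index medium gives a half-wave phase shift.
At the lower boundary (n = 1.578 to n = 1.496) the reflected ray undergoes no phase shift.
The two reflections differ by half a wavelength.
So the condition for constructive reflection is 2 n t = (m + ½) λ.
Minimum at m = 0: t = λ / (4 n) = 576 / (4 × 1.578) = 91.3 nm.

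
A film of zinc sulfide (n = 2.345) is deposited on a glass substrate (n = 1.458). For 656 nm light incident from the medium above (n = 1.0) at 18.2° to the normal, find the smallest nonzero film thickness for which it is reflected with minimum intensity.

141 nm

Top surface (1.0 → 2.345): reflection off a higher-index medium gives a half-wave phase shift.
At the lower boundary (n = 2.345 to n = 1.458) the reflected ray undergoes no phase shift.
Net: one phase inversion between the two reflected rays.
So the condition for destructive reflection is 2 n t cos θ_r = m λ.
Snell's law: 1.0 sin 18.2° = 2.345 sin θ_r → sin θ_r = 0.133, cos θ_r = 0.991.
Minimum nonzero at m = 1: t = λ / (2 n cos θ_r) = 656 / (2 × 2.345 × 0.991) = 141 nm.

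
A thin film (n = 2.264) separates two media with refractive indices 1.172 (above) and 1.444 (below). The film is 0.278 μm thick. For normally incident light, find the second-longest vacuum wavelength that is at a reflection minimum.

Ray reflecting at the top interface goes from n = 1.172 toward n = 2.264: a half-wave phase shift.
At the lower boundary (n = 2.264 to n = 1.444) the reflected ray undergoes no phase shift.
Net: one phase inversion between the two reflected rays.
So the condition for destructive reflection is 2 n t = m λ.
λ = 2 n t / m. The second-longest wavelength is m = 2: λ = 2 × 2.264 × 278 / 2.00 = 629 nm.

629 nm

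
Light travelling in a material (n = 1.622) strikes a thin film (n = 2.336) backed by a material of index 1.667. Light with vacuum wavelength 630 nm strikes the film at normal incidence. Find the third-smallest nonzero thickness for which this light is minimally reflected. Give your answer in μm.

At the upper boundary (n = 1.622 to n = 2.336) the reflected ray undergoes a half-wave phase shift.
Bottom surface (2.336 → 1.667): reflection off a lower-index medium gives no phase shift.
Exactly one π shift → a net half-wave offset.
With one net inversion, destructive interference in reflection requires 2 n t = m λ.
The third-smallest nonzero thickness corresponds to m = 3: t = m λ / (2 n) = 3.00 × 630 / (2 × 2.336) = 405 nm.

0.405 μm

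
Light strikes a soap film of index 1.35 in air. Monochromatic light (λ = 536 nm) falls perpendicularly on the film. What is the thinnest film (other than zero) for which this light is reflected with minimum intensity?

At the upper boundary (n = 1.0 to n = 1.35) the reflected ray undergoes a half-wave phase shift.
At the lower boundary (n = 1.35 to n = 1.0) the reflected ray undergoes no phase shift.
The two reflections differ by half a wavelength.
With one net inversion, destructive interference in reflection requires 2 n t = m λ.
Minimum nonzero at m = 1: t = λ / (2 n) = 536 / (2 × 1.35) = 199 nm.

199 nm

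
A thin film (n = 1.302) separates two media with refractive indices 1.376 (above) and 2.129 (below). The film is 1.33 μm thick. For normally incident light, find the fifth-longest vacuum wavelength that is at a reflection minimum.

693 nm

Top surface (1.376 → 1.302): reflection off a lower-index medium gives no phase shift.
Bottom surface (1.302 → 2.129): reflection off a higher-index medium gives a half-wave phase shift.
Net: one phase inversion between the two reflected rays.
For minimum reflection here: 2 n t = m λ.
λ = 2 n t / m. The fifth-longest wavelength is m = 5: λ = 2 × 1.302 × 1330 / 5.00 = 693 nm.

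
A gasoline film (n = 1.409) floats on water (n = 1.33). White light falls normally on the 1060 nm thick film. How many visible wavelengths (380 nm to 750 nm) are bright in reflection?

At the upper boundary (n = 1.0 to n = 1.409) the reflected ray undergoes a half-wave phase shift.
At the lower boundary (n = 1.409 to n = 1.33) the reflected ray undergoes no phase shift.
Exactly one π shift → a net half-wave offset.
With one net inversion, constructive interference in reflection requires 2 n t = (m + ½) λ.
λ = 2 n t / (m + ½) = 2987 / (m + ½) nm.
m=3: 853 nm (IR); m=4: 664 nm (visible); m=5: 543 nm (visible); m=6: 460 nm (visible); m=7: 398 nm (visible); m=8: 351 nm (UV).

4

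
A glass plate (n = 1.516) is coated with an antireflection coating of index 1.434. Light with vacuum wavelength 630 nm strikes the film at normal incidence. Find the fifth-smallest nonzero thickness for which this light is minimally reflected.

988 nm

Top surface (1.0 → 1.434): reflection off a higher-index medium gives a half-wave phase shift.
Ray reflecting at the bottom interface goes from n = 1.434 toward n = 1.516: a half-wave phase shift.
Net: no relative phase inversion (both shifts match).
For dark reflection here: 2 n t = (m + ½) λ.
The fifth-smallest nonzero thickness corresponds to m = 4: t = (m + ½) λ / (2 n) = 4.50 × 630 / (2 × 1.434) = 988 nm.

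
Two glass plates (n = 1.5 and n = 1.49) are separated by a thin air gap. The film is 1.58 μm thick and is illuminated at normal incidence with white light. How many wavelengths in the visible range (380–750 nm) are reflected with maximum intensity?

At the upper boundary (n = 1.5 to n = 1.0) the reflected ray undergoes no phase shift.
Ray reflecting at the bottom interface goes from n = 1.0 toward n = 1.49: a half-wave phase shift.
Exactly one π shift → a net half-wave offset.
So the condition for constructive reflection is 2 n t = (m + ½) λ.
λ = 2 n t / (m + ½) = 3160 / (m + ½) nm.
m=3: 903 nm (IR); m=4: 702 nm (visible); m=5: 575 nm (visible); m=6: 486 nm (visible); m=7: 421 nm (visible); m=8: 372 nm (UV).

4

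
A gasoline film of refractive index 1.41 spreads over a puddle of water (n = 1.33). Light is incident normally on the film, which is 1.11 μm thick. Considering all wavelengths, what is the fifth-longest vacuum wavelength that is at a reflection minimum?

At the upper boundary (n = 1.0 to n = 1.41) the reflected ray undergoes a half-wave phase shift.
At the lower boundary (n = 1.41 to n = 1.33) the reflected ray undergoes no phase shift.
The two reflections differ by half a wavelength.
For weak reflection here: 2 n t = m λ.
λ = 2 n t / m. The fifth-longest wavelength is m = 5: λ = 2 × 1.41 × 1110 / 5.00 = 626 nm.

626 nm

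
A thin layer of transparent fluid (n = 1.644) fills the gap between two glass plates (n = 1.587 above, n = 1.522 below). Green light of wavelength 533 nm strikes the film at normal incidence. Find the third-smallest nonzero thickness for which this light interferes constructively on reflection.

405 nm

Ray reflecting at the top interface goes from n = 1.587 toward n = 1.644: a half-wave phase shift.
Ray reflecting at the bottom interface goes from n = 1.644 toward n = 1.522: no phase shift.
Exactly one π shift → a net half-wave offset.
So the condition for constructive reflection is 2 n t = (m + ½) λ.
The third-smallest nonzero thickness corresponds to m = 2: t = (m + ½) λ / (2 n) = 2.50 × 533 / (2 × 1.644) = 405 nm.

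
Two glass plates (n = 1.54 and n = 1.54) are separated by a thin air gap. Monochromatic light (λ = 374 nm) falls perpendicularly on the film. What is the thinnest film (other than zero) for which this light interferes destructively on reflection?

187 nm

Ray reflecting at the top interface goes from n = 1.54 toward n = 1.0: no phase shift.
Ray reflecting at the bottom interface goes from n = 1.0 toward n = 1.54: a half-wave phase shift.
The two reflections differ by half a wavelength.
So the condition for destructive reflection is 2 n t = m λ.
Minimum nonzero at m = 1: t = λ / (2 n) = 374 / (2 × 1.0) = 187 nm.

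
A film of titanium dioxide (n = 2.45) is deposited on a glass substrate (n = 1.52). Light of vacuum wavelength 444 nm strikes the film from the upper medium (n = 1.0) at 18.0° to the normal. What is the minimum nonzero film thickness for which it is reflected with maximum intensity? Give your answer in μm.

At the upper boundary (n = 1.0 to n = 2.45) the reflected ray undergoes a half-wave phase shift.
Ray reflecting at the bottom interface goes from n = 2.45 toward n = 1.52: no phase shift.
Exactly one π shift → a net half-wave offset.
So the condition for constructive reflection is 2 n t cos θ_r = (m + ½) λ.
Snell's law: 1.0 sin 18.0° = 2.45 sin θ_r → sin θ_r = 0.126, cos θ_r = 0.992.
Minimum at m = 0: t = λ / (4 n cos θ_r) = 444 / (4 × 2.45 × 0.992) = 45.7 nm.

0.0457 μm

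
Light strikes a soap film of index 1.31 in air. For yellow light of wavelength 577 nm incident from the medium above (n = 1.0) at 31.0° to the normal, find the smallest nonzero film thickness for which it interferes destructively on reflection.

240 nm

At the upper boundary (n = 1.0 to n = 1.31) the reflected ray undergoes a half-wave phase shift.
At the lower boundary (n = 1.31 to n = 1.0) the reflected ray undergoes no phase shift.
Net: one phase inversion between the two reflected rays.
With one net inversion, destructive interference in reflection requires 2 n t cos θ_r = m λ.
Snell's law: 1.0 sin 31.0° = 1.31 sin θ_r → sin θ_r = 0.393, cos θ_r = 0.919.
Minimum nonzero at m = 1: t = λ / (2 n cos θ_r) = 577 / (2 × 1.31 × 0.919) = 240 nm.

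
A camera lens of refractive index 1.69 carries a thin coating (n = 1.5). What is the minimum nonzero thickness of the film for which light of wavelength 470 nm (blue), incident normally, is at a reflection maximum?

157 nm

Top surface (1.0 → 1.5): reflection off a higher-index medium gives a half-wave phase shift.
Ray reflecting at the bottom interface goes from n = 1.5 toward n = 1.69: a half-wave phase shift.
The two reflections carry the same phase change, so no net offset.
For maximum reflection here: 2 n t = m λ.
Minimum nonzero at m = 1: t = λ / (2 n) = 470 / (2 × 1.5) = 157 nm.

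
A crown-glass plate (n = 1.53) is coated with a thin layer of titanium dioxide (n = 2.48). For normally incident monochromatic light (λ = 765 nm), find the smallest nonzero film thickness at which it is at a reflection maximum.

Ray reflecting at the top interface goes from n = 1.0 toward n = 2.48: a half-wave phase shift.
Bottom surface (2.48 → 1.53): reflection off a lower-index medium gives no phase shift.
Exactly one π shift → a net half-wave offset.
For strong reflection here: 2 n t = (m + ½) λ.
Minimum at m = 0: t = λ / (4 n) = 765 / (4 × 2.48) = 77.1 nm.

77.1 nm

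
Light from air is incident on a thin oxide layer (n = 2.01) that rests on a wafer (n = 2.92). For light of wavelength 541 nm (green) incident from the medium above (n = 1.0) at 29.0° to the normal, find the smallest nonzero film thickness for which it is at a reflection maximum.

139 nm

At the upper boundary (n = 1.0 to n = 2.01) the reflected ray undergoes a half-wave phase shift.
Bottom surface (2.01 → 2.92): reflection off a higher-index medium gives a half-wave phase shift.
Zero or two π shifts → no net half-wave offset.
For bright reflection here: 2 n t cos θ_r = m λ.
Snell's law: 1.0 sin 29.0° = 2.01 sin θ_r → sin θ_r = 0.241, cos θ_r = 0.970.
Minimum nonzero at m = 1: t = λ / (2 n cos θ_r) = 541 / (2 × 2.01 × 0.970) = 139 nm.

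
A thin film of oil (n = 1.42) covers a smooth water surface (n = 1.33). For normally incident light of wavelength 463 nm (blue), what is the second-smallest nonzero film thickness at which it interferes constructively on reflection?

245 nm

Ray reflecting at the top interface goes from n = 1.0 toward n = 1.42: a half-wave phase shift.
Ray reflecting at the bottom interface goes from n = 1.42 toward n = 1.33: no phase shift.
Net: one phase inversion between the two reflected rays.
With one net inversion, constructive interference in reflection requires 2 n t = (m + ½) λ.
The second-smallest nonzero thickness corresponds to m = 1: t = (m + ½) λ / (2 n) = 1.50 × 463 / (2 × 1.42) = 245 nm.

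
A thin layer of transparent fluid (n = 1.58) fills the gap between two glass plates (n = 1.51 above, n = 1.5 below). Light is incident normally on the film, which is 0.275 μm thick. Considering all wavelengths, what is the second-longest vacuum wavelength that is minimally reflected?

Ray reflecting at the top interface goes from n = 1.51 toward n = 1.58: a half-wave phase shift.
Bottom surface (1.58 → 1.5): reflection off a lower-index medium gives no phase shift.
The two reflections differ by half a wavelength.
With one net inversion, destructive interference in reflection requires 2 n t = m λ.
λ = 2 n t / m. The second-longest wavelength is m = 2: λ = 2 × 1.58 × 275 / 2.00 = 435 nm.

435 nm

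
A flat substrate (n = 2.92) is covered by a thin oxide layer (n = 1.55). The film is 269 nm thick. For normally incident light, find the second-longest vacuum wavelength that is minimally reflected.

556 nm

Top surface (1.0 → 1.55): reflection off a higher-index medium gives a half-wave phase shift.
At the lower boundary (n = 1.55 to n = 2.92) the reflected ray undergoes a half-wave phase shift.
Zero or two π shifts → no net half-wave offset.
With no net inversion, destructive interference in reflection requires 2 n t = (m + ½) λ.
λ = 2 n t / (m + ½). The second-longest wavelength is m = 1: λ = 2 × 1.55 × 269 / 1.50 = 556 nm.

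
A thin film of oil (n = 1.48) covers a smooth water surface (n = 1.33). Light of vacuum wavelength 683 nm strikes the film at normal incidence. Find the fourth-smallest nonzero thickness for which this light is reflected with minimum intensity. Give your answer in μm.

0.923 μm

Top surface (1.0 → 1.48): reflection off a higher-index medium gives a half-wave phase shift.
Bottom surface (1.48 → 1.33): reflection off a lower-index medium gives no phase shift.
Exactly one π shift → a net half-wave offset.
With one net inversion, destructive interference in reflection requires 2 n t = m λ.
The fourth-smallest nonzero thickness corresponds to m = 4: t = m λ / (2 n) = 4.00 × 683 / (2 × 1.48) = 923 nm.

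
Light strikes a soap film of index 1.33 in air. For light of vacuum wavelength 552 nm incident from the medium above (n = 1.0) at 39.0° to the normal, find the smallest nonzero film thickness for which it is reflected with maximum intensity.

118 nm

At the upper boundary (n = 1.0 to n = 1.33) the reflected ray undergoes a half-wave phase shift.
Ray reflecting at the bottom interface goes from n = 1.33 toward n = 1.0: no phase shift.
Exactly one π shift → a net half-wave offset.
So the condition for constructive reflection is 2 n t cos θ_r = (m + ½) λ.
Snell's law: 1.0 sin 39.0° = 1.33 sin θ_r → sin θ_r = 0.473, cos θ_r = 0.881.
Minimum at m = 0: t = λ / (4 n cos θ_r) = 552 / (4 × 1.33 × 0.881) = 118 nm.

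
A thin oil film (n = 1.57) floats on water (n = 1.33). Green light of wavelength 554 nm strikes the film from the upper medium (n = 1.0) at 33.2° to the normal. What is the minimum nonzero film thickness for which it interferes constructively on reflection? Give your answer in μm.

0.0941 μm

Ray reflecting at the top interface goes from n = 1.0 toward n = 1.57: a half-wave phase shift.
Ray reflecting at the bottom interface goes from n = 1.57 toward n = 1.33: no phase shift.
Net: one phase inversion between the two reflected rays.
For strong reflection here: 2 n t cos θ_r = (m + ½) λ.
Snell's law: 1.0 sin 33.2° = 1.57 sin θ_r → sin θ_r = 0.349, cos θ_r = 0.937.
Minimum at m = 0: t = λ / (4 n cos θ_r) = 554 / (4 × 1.57 × 0.937) = 94.1 nm.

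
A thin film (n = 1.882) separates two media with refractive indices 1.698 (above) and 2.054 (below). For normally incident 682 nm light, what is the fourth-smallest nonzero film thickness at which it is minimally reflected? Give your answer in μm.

0.634 μm

At the upper boundary (n = 1.698 to n = 1.882) the reflected ray undergoes a half-wave phase shift.
Ray reflecting at the bottom interface goes from n = 1.882 toward n = 2.054: a half-wave phase shift.
Zero or two π shifts → no net half-wave offset.
For minimum reflection here: 2 n t = (m + ½) λ.
The fourth-smallest nonzero thickness corresponds to m = 3: t = (m + ½) λ / (2 n) = 3.50 × 682 / (2 × 1.882) = 634 nm.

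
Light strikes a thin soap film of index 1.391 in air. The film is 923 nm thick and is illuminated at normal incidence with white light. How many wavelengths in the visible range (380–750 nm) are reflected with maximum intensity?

4

Ray reflecting at the top interface goes from n = 1.0 toward n = 1.391: a half-wave phase shift.
Ray reflecting at the bottom interface goes from n = 1.391 toward n = 1.0: no phase shift.
Net: one phase inversion between the two reflected rays.
For maximum reflection here: 2 n t = (m + ½) λ.
λ = 2 n t / (m + ½) = 2568 / (m + ½) nm.
m=2: 1027 nm (IR); m=3: 734 nm (visible); m=4: 571 nm (visible); m=5: 467 nm (visible); m=6: 395 nm (visible); m=7: 342 nm (UV).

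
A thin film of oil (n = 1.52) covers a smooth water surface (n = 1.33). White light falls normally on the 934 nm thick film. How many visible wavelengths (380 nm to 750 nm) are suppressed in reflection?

At the upper boundary (n = 1.0 to n = 1.52) the reflected ray undergoes a half-wave phase shift.
Ray reflecting at the bottom interface goes from n = 1.52 toward n = 1.33: no phase shift.
Net: one phase inversion between the two reflected rays.
For weak reflection here: 2 n t = m λ.
λ = 2 n t / m = 2839 / m nm.
m=3: 946 nm (IR); m=4: 710 nm (visible); m=5: 568 nm (visible); m=6: 473 nm (visible); m=7: 406 nm (visible); m=8: 355 nm (UV).

4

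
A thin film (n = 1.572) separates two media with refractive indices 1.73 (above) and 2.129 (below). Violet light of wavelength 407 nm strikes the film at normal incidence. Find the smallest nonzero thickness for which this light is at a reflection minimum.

129 nm

Ray reflecting at the top interface goes from n = 1.73 toward n = 1.572: no phase shift.
Ray reflecting at the bottom interface goes from n = 1.572 toward n = 2.129: a half-wave phase shift.
Exactly one π shift → a net half-wave offset.
With one net inversion, destructive interference in reflection requires 2 n t = m λ.
The smallest nonzero thickness corresponds to m = 1: t = m λ / (2 n) = 1.00 × 407 / (2 × 1.572) = 129 nm.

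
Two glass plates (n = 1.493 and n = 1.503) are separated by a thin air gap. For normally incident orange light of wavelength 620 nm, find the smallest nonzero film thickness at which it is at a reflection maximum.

155 nm

Ray reflecting at the top interface goes from n = 1.493 toward n = 1.0: no phase shift.
Bottom surface (1.0 → 1.503): reflection off a higher-index medium gives a half-wave phase shift.
Net: one phase inversion between the two reflected rays.
So the condition for constructive reflection is 2 n t = (m + ½) λ.
Minimum at m = 0: t = λ / (4 n) = 620 / (4 × 1.0) = 155 nm.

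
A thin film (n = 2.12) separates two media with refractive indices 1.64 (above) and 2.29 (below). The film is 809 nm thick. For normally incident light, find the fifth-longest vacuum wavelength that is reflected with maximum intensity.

686 nm

Top surface (1.64 → 2.12): reflection off a higher-index medium gives a half-wave phase shift.
Bottom surface (2.12 → 2.29): reflection off a higher-index medium gives a half-wave phase shift.
The two reflections carry the same phase change, so no net offset.
With no net inversion, constructive interference in reflection requires 2 n t = m λ.
λ = 2 n t / m. The fifth-longest wavelength is m = 5: λ = 2 × 2.12 × 809 / 5.00 = 686 nm.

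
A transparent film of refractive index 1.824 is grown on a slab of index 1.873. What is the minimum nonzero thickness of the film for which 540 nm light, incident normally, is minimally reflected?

Top surface (1.0 → 1.824): reflection off a higher-index medium gives a half-wave phase shift.
Bottom surface (1.824 → 1.873): reflection off a higher-index medium gives a half-wave phase shift.
Net: no relative phase inversion (both shifts match).
So the condition for destructive reflection is 2 n t = (m + ½) λ.
Minimum at m = 0: t = λ / (4 n) = 540 / (4 × 1.824) = 74.0 nm.

74.0 nm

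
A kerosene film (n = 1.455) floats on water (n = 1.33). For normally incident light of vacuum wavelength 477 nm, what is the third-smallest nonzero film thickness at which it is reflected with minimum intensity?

492 nm

Top surface (1.0 → 1.455): reflection off a higher-index medium gives a half-wave phase shift.
At the lower boundary (n = 1.455 to n = 1.33) the reflected ray undergoes no phase shift.
The two reflections differ by half a wavelength.
For minimum reflection here: 2 n t = m λ.
The third-smallest nonzero thickness corresponds to m = 3: t = m λ / (2 n) = 3.00 × 477 / (2 × 1.455) = 492 nm.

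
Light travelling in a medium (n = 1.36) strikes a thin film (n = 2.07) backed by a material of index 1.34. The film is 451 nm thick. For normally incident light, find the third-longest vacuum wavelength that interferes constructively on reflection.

747 nm

Ray reflecting at the top interface goes from n = 1.36 toward n = 2.07: a half-wave phase shift.
Bottom surface (2.07 → 1.34): reflection off a lower-index medium gives no phase shift.
The two reflections differ by half a wavelength.
With one net inversion, constructive interference in reflection requires 2 n t = (m + ½) λ.
λ = 2 n t / (m + ½). The third-longest wavelength is m = 2: λ = 2 × 2.07 × 451 / 2.50 = 747 nm.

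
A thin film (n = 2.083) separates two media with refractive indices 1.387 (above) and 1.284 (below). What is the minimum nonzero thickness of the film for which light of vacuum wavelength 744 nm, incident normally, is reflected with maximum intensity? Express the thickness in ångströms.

893 Å

Top surface (1.387 → 2.083): reflection off a higher-index medium gives a half-wave phase shift.
Ray reflecting at the bottom interface goes from n = 2.083 toward n = 1.284: no phase shift.
Net: one phase inversion between the two reflected rays.
For bright reflection here: 2 n t = (m + ½) λ.
Minimum at m = 0: t = λ / (4 n) = 744 / (4 × 2.083) = 89.3 nm.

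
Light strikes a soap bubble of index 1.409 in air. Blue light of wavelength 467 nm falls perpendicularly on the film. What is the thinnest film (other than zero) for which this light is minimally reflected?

Top surface (1.0 → 1.409): reflection off a higher-index medium gives a half-wave phase shift.
Bottom surface (1.409 → 1.0): reflection off a lower-index medium gives no phase shift.
The two reflections differ by half a wavelength.
So the condition for destructive reflection is 2 n t = m λ.
Minimum nonzero at m = 1: t = λ / (2 n) = 467 / (2 × 1.409) = 166 nm.

166 nm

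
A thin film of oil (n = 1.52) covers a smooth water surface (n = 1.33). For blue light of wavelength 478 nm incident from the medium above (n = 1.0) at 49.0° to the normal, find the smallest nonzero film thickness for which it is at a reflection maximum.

Top surface (1.0 → 1.52): reflection off a higher-index medium gives a half-wave phase shift.
Ray reflecting at the bottom interface goes from n = 1.52 toward n = 1.33: no phase shift.
Exactly one π shift → a net half-wave offset.
So the condition for constructive reflection is 2 n t cos θ_r = (m + ½) λ.
Snell's law: 1.0 sin 49.0° = 1.52 sin θ_r → sin θ_r = 0.497, cos θ_r = 0.868.
Minimum at m = 0: t = λ / (4 n cos θ_r) = 478 / (4 × 1.52 × 0.868) = 90.6 nm.

90.6 nm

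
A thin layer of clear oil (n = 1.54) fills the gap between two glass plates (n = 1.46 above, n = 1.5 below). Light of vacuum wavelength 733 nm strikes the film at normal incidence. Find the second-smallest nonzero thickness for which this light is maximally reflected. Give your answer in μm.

0.357 μm

Ray reflecting at the top interface goes from n = 1.46 toward n = 1.54: a half-wave phase shift.
At the lower boundary (n = 1.54 to n = 1.5) the reflected ray undergoes no phase shift.
The two reflections differ by half a wavelength.
So the condition for constructive reflection is 2 n t = (m + ½) λ.
The second-smallest nonzero thickness corresponds to m = 1: t = (m + ½) λ / (2 n) = 1.50 × 733 / (2 × 1.54) = 357 nm.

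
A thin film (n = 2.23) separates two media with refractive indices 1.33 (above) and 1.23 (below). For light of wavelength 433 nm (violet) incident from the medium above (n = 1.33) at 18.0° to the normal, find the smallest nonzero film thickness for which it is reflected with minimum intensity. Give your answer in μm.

Ray reflecting at the top interface goes from n = 1.33 toward n = 2.23: a half-wave phase shift.
At the lower boundary (n = 2.23 to n = 1.23) the reflected ray undergoes no phase shift.
Exactly one π shift → a net half-wave offset.
With one net inversion, destructive interference in reflection requires 2 n t cos θ_r = m λ.
Snell's law: 1.33 sin 18.0° = 2.23 sin θ_r → sin θ_r = 0.184, cos θ_r = 0.983.
Minimum nonzero at m = 1: t = λ / (2 n cos θ_r) = 433 / (2 × 2.23 × 0.983) = 98.8 nm.

0.0988 μm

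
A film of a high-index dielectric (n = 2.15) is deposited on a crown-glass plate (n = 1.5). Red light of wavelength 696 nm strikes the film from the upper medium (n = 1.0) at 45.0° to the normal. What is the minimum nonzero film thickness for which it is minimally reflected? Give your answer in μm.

0.171 μm

Ray reflecting at the top interface goes from n = 1.0 toward n = 2.15: a half-wave phase shift.
Bottom surface (2.15 → 1.5): reflection off a lower-index medium gives no phase shift.
The two reflections differ by half a wavelength.
So the condition for destructive reflection is 2 n t cos θ_r = m λ.
Snell's law: 1.0 sin 45.0° = 2.15 sin θ_r → sin θ_r = 0.329, cos θ_r = 0.944.
Minimum nonzero at m = 1: t = λ / (2 n cos θ_r) = 696 / (2 × 2.15 × 0.944) = 171 nm.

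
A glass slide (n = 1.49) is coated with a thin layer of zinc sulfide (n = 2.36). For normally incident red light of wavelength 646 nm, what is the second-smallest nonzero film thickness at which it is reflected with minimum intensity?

274 nm

Ray reflecting at the top interface goes from n = 1.0 toward n = 2.36: a half-wave phase shift.
Ray reflecting at the bottom interface goes from n = 2.36 toward n = 1.49: no phase shift.
Exactly one π shift → a net half-wave offset.
With one net inversion, destructive interference in reflection requires 2 n t = m λ.
The second-smallest nonzero thickness corresponds to m = 2: t = m λ / (2 n) = 2.00 × 646 / (2 × 2.36) = 274 nm.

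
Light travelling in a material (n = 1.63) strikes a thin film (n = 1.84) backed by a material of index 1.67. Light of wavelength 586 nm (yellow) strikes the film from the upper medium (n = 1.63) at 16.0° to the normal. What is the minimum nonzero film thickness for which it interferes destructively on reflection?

164 nm

Top surface (1.63 → 1.84): reflection off a higher-index medium gives a half-wave phase shift.
Bottom surface (1.84 → 1.67): reflection off a lower-index medium gives no phase shift.
Net: one phase inversion between the two reflected rays.
So the condition for destructive reflection is 2 n t cos θ_r = m λ.
Snell's law: 1.63 sin 16.0° = 1.84 sin θ_r → sin θ_r = 0.244, cos θ_r = 0.970.
Minimum nonzero at m = 1: t = λ / (2 n cos θ_r) = 586 / (2 × 1.84 × 0.970) = 164 nm.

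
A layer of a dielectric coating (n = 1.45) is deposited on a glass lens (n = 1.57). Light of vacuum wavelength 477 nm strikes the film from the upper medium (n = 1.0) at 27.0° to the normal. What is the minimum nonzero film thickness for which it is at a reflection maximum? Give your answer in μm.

0.173 μm

At the upper boundary (n = 1.0 to n = 1.45) the reflected ray undergoes a half-wave phase shift.
At the lower boundary (n = 1.45 to n = 1.57) the reflected ray undergoes a half-wave phase shift.
Zero or two π shifts → no net half-wave offset.
So the condition for constructive reflection is 2 n t cos θ_r = m λ.
Snell's law: 1.0 sin 27.0° = 1.45 sin θ_r → sin θ_r = 0.313, cos θ_r = 0.950.
Minimum nonzero at m = 1: t = λ / (2 n cos θ_r) = 477 / (2 × 1.45 × 0.950) = 173 nm.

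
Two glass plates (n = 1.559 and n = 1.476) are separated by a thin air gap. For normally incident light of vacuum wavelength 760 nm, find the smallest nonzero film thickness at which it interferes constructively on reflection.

Ray reflecting at the top interface goes from n = 1.559 toward n = 1.0: no phase shift.
At the lower boundary (n = 1.0 to n = 1.476) the reflected ray undergoes a half-wave phase shift.
The two reflections differ by half a wavelength.
With one net inversion, constructive interference in reflection requires 2 n t = (m + ½) λ.
Minimum at m = 0: t = λ / (4 n) = 760 / (4 × 1.0) = 190 nm.

190 nm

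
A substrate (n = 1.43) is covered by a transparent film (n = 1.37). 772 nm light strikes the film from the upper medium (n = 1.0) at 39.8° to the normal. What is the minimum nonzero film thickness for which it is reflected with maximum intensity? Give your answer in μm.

0.319 μm

At the upper boundary (n = 1.0 to n = 1.37) the reflected ray undergoes a half-wave phase shift.
Ray reflecting at the bottom interface goes from n = 1.37 toward n = 1.43: a half-wave phase shift.
The two reflections carry the same phase change, so no net offset.
For maximum reflection here: 2 n t cos θ_r = m λ.
Snell's law: 1.0 sin 39.8° = 1.37 sin θ_r → sin θ_r = 0.467, cos θ_r = 0.884.
Minimum nonzero at m = 1: t = λ / (2 n cos θ_r) = 772 / (2 × 1.37 × 0.884) = 319 nm.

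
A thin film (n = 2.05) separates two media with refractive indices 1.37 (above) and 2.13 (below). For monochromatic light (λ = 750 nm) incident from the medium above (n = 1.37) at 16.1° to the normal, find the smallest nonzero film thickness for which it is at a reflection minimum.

93.1 nm

Ray reflecting at the top interface goes from n = 1.37 toward n = 2.05: a half-wave phase shift.
At the lower boundary (n = 2.05 to n = 2.13) the reflected ray undergoes a half-wave phase shift.
The two reflections carry the same phase change, so no net offset.
With no net inversion, destructive interference in reflection requires 2 n t cos θ_r = (m + ½) λ.
Snell's law: 1.37 sin 16.1° = 2.05 sin θ_r → sin θ_r = 0.185, cos θ_r = 0.983.
Minimum at m = 0: t = λ / (4 n cos θ_r) = 750 / (4 × 2.05 × 0.983) = 93.1 nm.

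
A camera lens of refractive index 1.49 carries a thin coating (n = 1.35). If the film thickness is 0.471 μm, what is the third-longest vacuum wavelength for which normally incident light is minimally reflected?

509 nm

At the upper boundary (n = 1.0 to n = 1.35) the reflected ray undergoes a half-wave phase shift.
At the lower boundary (n = 1.35 to n = 1.49) the reflected ray undergoes a half-wave phase shift.
The two reflections carry the same phase change, so no net offset.
For weak reflection here: 2 n t = (m + ½) λ.
λ = 2 n t / (m + ½). The third-longest wavelength is m = 2: λ = 2 × 1.35 × 471 / 2.50 = 509 nm.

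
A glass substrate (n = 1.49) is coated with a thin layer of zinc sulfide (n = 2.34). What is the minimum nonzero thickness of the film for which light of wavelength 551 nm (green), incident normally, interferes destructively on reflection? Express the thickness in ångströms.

Ray reflecting at the top interface goes from n = 1.0 toward n = 2.34: a half-wave phase shift.
Bottom surface (2.34 → 1.49): reflection off a lower-index medium gives no phase shift.
Net: one phase inversion between the two reflected rays.
For weak reflection here: 2 n t = m λ.
Minimum nonzero at m = 1: t = λ / (2 n) = 551 / (2 × 2.34) = 118 nm.

1177 Å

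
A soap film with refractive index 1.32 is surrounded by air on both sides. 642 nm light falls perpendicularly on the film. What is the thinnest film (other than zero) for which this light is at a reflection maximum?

Ray reflecting at the top interface goes from n = 1.0 toward n = 1.32: a half-wave phase shift.
Ray reflecting at the bottom interface goes from n = 1.32 toward n = 1.0: no phase shift.
Net: one phase inversion between the two reflected rays.
So the condition for constructive reflection is 2 n t = (m + ½) λ.
Minimum at m = 0: t = λ / (4 n) = 642 / (4 × 1.32) = 122 nm.

122 nm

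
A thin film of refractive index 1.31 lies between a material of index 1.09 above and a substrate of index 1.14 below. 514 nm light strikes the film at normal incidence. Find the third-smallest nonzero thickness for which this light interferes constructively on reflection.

490 nm

Top surface (1.09 → 1.31): reflection off a higher-index medium gives a half-wave phase shift.
Bottom surface (1.31 → 1.14): reflection off a lower-index medium gives no phase shift.
The two reflections differ by half a wavelength.
With one net inversion, constructive interference in reflection requires 2 n t = (m + ½) λ.
The third-smallest nonzero thickness corresponds to m = 2: t = (m + ½) λ / (2 n) = 2.50 × 514 / (2 × 1.31) = 490 nm.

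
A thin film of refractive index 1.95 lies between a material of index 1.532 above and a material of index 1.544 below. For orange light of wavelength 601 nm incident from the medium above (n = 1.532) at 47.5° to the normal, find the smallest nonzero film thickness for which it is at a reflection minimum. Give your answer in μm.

Ray reflecting at the top interface goes from n = 1.532 toward n = 1.95: a half-wave phase shift.
Ray reflecting at the bottom interface goes from n = 1.95 toward n = 1.544: no phase shift.
Net: one phase inversion between the two reflected rays.
For weak reflection here: 2 n t cos θ_r = m λ.
Snell's law: 1.532 sin 47.5° = 1.95 sin θ_r → sin θ_r = 0.579, cos θ_r = 0.815.
Minimum nonzero at m = 1: t = λ / (2 n cos θ_r) = 601 / (2 × 1.95 × 0.815) = 189 nm.

0.189 μm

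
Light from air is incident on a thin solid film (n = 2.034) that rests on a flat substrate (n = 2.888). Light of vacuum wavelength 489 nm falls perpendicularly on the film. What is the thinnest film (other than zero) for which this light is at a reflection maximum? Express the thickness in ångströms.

Top surface (1.0 → 2.034): reflection off a higher-index medium gives a half-wave phase shift.
At the lower boundary (n = 2.034 to n = 2.888) the reflected ray undergoes a half-wave phase shift.
Net: no relative phase inversion (both shifts match).
So the condition for constructive reflection is 2 n t = m λ.
Minimum nonzero at m = 1: t = λ / (2 n) = 489 / (2 × 2.034) = 120 nm.

1202 Å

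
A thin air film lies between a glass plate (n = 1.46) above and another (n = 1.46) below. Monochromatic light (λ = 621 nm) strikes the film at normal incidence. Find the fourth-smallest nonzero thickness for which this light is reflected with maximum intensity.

1087 nm

Top surface (1.46 → 1.0): reflection off a lower-index medium gives no phase shift.
Ray reflecting at the bottom interface goes from n = 1.0 toward n = 1.46: a half-wave phase shift.
The two reflections differ by half a wavelength.
So the condition for constructive reflection is 2 n t = (m + ½) λ.
The fourth-smallest nonzero thickness corresponds to m = 3: t = (m + ½) λ / (2 n) = 3.50 × 621 / (2 × 1.0) = 1087 nm.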